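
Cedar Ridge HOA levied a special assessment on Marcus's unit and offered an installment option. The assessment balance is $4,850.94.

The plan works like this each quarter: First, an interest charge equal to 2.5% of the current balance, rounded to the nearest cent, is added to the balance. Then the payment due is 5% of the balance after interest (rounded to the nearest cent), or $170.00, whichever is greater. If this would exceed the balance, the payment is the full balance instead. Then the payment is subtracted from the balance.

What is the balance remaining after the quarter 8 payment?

Quarter 1: $4,850.94 +$121.27 interest = $4,972.21; pay $248.61 → $4,723.60
Quarter 2: $4,723.60 +$118.09 interest = $4,841.69; pay $242.08 → $4,599.61
Quarter 3: $4,599.61 +$114.99 interest = $4,714.60; pay $235.73 → $4,478.87
Quarter 4: $4,478.87 +$111.97 interest = $4,590.84; pay $229.54 → $4,361.30
Quarter 5: $4,361.30 +$109.03 interest = $4,470.33; pay $223.52 → $4,246.81
Quarter 6: $4,246.81 +$106.17 interest = $4,352.98; pay $217.65 → $4,135.33
Quarter 7: $4,135.33 +$103.38 interest = $4,238.71; pay $211.94 → $4,026.77
Quarter 8: $4,026.77 +$100.67 interest = $4,127.44; pay $206.37 → $3,921.07

$3,921.07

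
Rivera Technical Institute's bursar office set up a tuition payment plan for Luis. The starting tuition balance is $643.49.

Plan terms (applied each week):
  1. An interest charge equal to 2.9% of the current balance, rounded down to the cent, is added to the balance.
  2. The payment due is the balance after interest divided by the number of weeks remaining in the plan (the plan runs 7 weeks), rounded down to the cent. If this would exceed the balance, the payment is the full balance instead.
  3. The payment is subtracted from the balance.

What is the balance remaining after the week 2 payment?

$486.68

Week 1: $643.49 +$18.66 interest = $662.15; pay $94.59 → $567.56
Week 2: $567.56 +$16.45 interest = $584.01; pay $97.33 → $486.68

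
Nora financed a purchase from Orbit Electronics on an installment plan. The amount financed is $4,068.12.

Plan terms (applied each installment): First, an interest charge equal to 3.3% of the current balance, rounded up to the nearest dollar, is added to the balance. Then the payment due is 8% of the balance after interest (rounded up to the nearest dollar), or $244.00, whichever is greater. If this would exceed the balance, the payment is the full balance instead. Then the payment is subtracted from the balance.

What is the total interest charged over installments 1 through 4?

$501.00

# | Opening | Interest | Payment | End bal
1 | $4,068.12 | $135.00 | $337.00 | $3,866.12
2 | $3,866.12 | $128.00 | $320.00 | $3,674.12
3 | $3,674.12 | $122.00 | $304.00 | $3,492.12
4 | $3,492.12 | $116.00 | $289.00 | $3,319.12
Total interest: $135.00 + $128.00 + $122.00 + $116.00 = $501.00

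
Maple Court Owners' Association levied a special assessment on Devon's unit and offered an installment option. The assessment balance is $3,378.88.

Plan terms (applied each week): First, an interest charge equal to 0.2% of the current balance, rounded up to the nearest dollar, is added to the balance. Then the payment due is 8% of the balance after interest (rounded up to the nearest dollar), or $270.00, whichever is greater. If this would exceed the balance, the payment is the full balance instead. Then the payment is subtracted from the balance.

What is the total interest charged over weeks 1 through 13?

# | Opening | Interest | Payment | End bal
1 | $3,378.88 | $7.00 | $271.00 | $3,114.88
2 | $3,114.88 | $7.00 | $270.00 | $2,851.88
3 | $2,851.88 | $6.00 | $270.00 | $2,587.88
4 | $2,587.88 | $6.00 | $270.00 | $2,323.88
5 | $2,323.88 | $5.00 | $270.00 | $2,058.88
6 | $2,058.88 | $5.00 | $270.00 | $1,793.88
7 | $1,793.88 | $4.00 | $270.00 | $1,527.88
8 | $1,527.88 | $4.00 | $270.00 | $1,261.88
9 | $1,261.88 | $3.00 | $270.00 | $994.88
10 | $994.88 | $2.00 | $270.00 | $726.88
11 | $726.88 | $2.00 | $270.00 | $458.88
12 | $458.88 | $1.00 | $270.00 | $189.88
13 | $189.88 | $1.00 | $190.88 | $0.00
Total interest: $7.00 + $7.00 + $6.00 + $6.00 + $5.00 + $5.00 + $4.00 + $4.00 + $3.00 + $2.00 + $2.00 + $1.00 + $1.00 = $53.00

$53.00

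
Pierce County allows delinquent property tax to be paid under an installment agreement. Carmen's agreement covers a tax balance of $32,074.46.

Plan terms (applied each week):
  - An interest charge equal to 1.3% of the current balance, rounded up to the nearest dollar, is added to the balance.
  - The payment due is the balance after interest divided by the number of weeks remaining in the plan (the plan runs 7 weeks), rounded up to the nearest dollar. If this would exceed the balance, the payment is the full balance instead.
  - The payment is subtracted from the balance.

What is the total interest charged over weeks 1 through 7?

$1,716.00

Week 1: opening $32,074.46; interest $417.00 → $32,491.46; payment $4,642.00; balance $27,849.46
Week 2: opening $27,849.46; interest $363.00 → $28,212.46; payment $4,703.00; balance $23,509.46
Week 3: opening $23,509.46; interest $306.00 → $23,815.46; payment $4,764.00; balance $19,051.46
Week 4: opening $19,051.46; interest $248.00 → $19,299.46; payment $4,825.00; balance $14,474.46
Week 5: opening $14,474.46; interest $189.00 → $14,663.46; payment $4,888.00; balance $9,775.46
Week 6: opening $9,775.46; interest $128.00 → $9,903.46; payment $4,952.00; balance $4,951.46
Week 7: opening $4,951.46; interest $65.00 → $5,016.46; payment $5,016.46; balance $0.00
Total interest: $417.00 + $363.00 + $306.00 + $248.00 + $189.00 + $128.00 + $65.00 = $1,716.00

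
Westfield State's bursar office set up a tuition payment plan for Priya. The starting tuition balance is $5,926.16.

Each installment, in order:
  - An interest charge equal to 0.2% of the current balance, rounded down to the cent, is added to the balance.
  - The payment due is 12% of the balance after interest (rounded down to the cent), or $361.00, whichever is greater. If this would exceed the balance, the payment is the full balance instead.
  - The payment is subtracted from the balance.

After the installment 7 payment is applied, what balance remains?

$2,429.90

# | Opening | Interest | Payment | End bal
1 | $5,926.16 | $11.85 | $712.56 | $5,225.45
2 | $5,225.45 | $10.45 | $628.30 | $4,607.60
3 | $4,607.60 | $9.21 | $554.01 | $4,062.80
4 | $4,062.80 | $8.12 | $488.51 | $3,582.41
5 | $3,582.41 | $7.16 | $430.74 | $3,158.83
6 | $3,158.83 | $6.31 | $379.81 | $2,785.33
7 | $2,785.33 | $5.57 | $361.00 | $2,429.90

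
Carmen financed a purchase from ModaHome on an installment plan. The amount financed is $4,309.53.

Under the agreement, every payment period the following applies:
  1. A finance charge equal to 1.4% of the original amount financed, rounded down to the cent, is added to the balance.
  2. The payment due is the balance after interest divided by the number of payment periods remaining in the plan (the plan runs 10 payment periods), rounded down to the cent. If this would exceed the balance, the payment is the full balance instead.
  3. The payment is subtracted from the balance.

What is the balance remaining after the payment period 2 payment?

$3,549.52

Payment period 1: $4,309.53 +$60.33 interest = $4,369.86; pay $436.98 → $3,932.88
Payment period 2: $3,932.88 +$60.33 interest = $3,993.21; pay $443.69 → $3,549.52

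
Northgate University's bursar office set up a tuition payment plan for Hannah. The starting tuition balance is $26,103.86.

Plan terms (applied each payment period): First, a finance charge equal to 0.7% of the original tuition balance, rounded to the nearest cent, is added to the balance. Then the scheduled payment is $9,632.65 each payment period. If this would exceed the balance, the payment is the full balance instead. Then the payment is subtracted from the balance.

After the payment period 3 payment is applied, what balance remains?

$0.00

Payment period 1: $26,103.86 +$182.73 interest = $26,286.59; pay $9,632.65 → $16,653.94
Payment period 2: $16,653.94 +$182.73 interest = $16,836.67; pay $9,632.65 → $7,204.02
Payment period 3: $7,204.02 +$182.73 interest = $7,386.75; pay $7,386.75 → $0.00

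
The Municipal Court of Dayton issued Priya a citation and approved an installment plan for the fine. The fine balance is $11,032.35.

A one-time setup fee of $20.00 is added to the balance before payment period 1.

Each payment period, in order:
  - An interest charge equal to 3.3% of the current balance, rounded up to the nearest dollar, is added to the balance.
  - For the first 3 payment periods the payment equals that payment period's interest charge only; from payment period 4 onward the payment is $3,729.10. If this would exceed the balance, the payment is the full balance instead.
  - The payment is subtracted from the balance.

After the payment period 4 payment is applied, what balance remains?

Payment period 1: $11,052.35 +$365.00 interest = $11,417.35; pay $365.00 → $11,052.35
Payment period 2: $11,052.35 +$365.00 interest = $11,417.35; pay $365.00 → $11,052.35
Payment period 3: $11,052.35 +$365.00 interest = $11,417.35; pay $365.00 → $11,052.35
Payment period 4: $11,052.35 +$365.00 interest = $11,417.35; pay $3,729.10 → $7,688.25

$7,688.25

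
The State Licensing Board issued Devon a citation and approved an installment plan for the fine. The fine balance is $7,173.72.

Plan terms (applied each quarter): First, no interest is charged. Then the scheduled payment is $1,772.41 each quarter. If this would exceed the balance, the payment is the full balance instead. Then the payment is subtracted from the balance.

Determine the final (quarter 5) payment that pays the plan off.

$84.08

Quarter 1: opening $7,173.72; payment $1,772.41; balance $5,401.31
Quarter 2: opening $5,401.31; payment $1,772.41; balance $3,628.90
Quarter 3: opening $3,628.90; payment $1,772.41; balance $1,856.49
Quarter 4: opening $1,856.49; payment $1,772.41; balance $84.08
Quarter 5: opening $84.08; payment $84.08; balance $0.00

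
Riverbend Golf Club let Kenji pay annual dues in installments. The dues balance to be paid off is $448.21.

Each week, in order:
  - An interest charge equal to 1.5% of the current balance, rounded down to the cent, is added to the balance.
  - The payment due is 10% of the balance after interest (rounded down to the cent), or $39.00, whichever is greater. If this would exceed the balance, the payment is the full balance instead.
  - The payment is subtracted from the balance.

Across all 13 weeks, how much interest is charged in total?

# | Opening | Interest | Payment | End bal
1 | $448.21 | $6.72 | $45.49 | $409.44
2 | $409.44 | $6.14 | $41.55 | $374.03
3 | $374.03 | $5.61 | $39.00 | $340.64
4 | $340.64 | $5.10 | $39.00 | $306.74
5 | $306.74 | $4.60 | $39.00 | $272.34
6 | $272.34 | $4.08 | $39.00 | $237.42
7 | $237.42 | $3.56 | $39.00 | $201.98
8 | $201.98 | $3.02 | $39.00 | $166.00
9 | $166.00 | $2.49 | $39.00 | $129.49
10 | $129.49 | $1.94 | $39.00 | $92.43
11 | $92.43 | $1.38 | $39.00 | $54.81
12 | $54.81 | $0.82 | $39.00 | $16.63
13 | $16.63 | $0.24 | $16.87 | $0.00
Total interest: $6.72 + $6.14 + $5.61 + $5.10 + $4.60 + $4.08 + $3.56 + $3.02 + $2.49 + $1.94 + $1.38 + $0.82 + $0.24 = $45.70

$45.70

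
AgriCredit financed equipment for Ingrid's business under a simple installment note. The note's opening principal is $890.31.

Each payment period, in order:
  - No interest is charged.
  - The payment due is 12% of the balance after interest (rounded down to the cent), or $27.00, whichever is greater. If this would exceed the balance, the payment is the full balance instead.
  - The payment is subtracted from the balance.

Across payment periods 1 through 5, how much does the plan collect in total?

Payment period 1: opening $890.31; payment $106.83; balance $783.48
Payment period 2: opening $783.48; payment $94.01; balance $689.47
Payment period 3: opening $689.47; payment $82.73; balance $606.74
Payment period 4: opening $606.74; payment $72.80; balance $533.94
Payment period 5: opening $533.94; payment $64.07; balance $469.87
Total paid: $420.44

$420.44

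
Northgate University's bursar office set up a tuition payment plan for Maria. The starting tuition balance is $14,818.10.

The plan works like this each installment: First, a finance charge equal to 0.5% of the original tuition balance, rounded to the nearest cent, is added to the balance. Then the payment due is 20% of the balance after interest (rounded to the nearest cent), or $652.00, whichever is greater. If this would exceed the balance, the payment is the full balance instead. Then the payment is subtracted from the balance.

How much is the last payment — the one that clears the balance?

$495.15

Installment 1: $14,818.10 +$74.09 interest = $14,892.19; pay $2,978.44 → $11,913.75
Installment 2: $11,913.75 +$74.09 interest = $11,987.84; pay $2,397.57 → $9,590.27
Installment 3: $9,590.27 +$74.09 interest = $9,664.36; pay $1,932.87 → $7,731.49
Installment 4: $7,731.49 +$74.09 interest = $7,805.58; pay $1,561.12 → $6,244.46
Installment 5: $6,244.46 +$74.09 interest = $6,318.55; pay $1,263.71 → $5,054.84
Installment 6: $5,054.84 +$74.09 interest = $5,128.93; pay $1,025.79 → $4,103.14
Installment 7: $4,103.14 +$74.09 interest = $4,177.23; pay $835.45 → $3,341.78
Installment 8: $3,341.78 +$74.09 interest = $3,415.87; pay $683.17 → $2,732.70
Installment 9: $2,732.70 +$74.09 interest = $2,806.79; pay $652.00 → $2,154.79
Installment 10: $2,154.79 +$74.09 interest = $2,228.88; pay $652.00 → $1,576.88
Installment 11: $1,576.88 +$74.09 interest = $1,650.97; pay $652.00 → $998.97
Installment 12: $998.97 +$74.09 interest = $1,073.06; pay $652.00 → $421.06
Installment 13: $421.06 +$74.09 interest = $495.15; pay $495.15 → $0.00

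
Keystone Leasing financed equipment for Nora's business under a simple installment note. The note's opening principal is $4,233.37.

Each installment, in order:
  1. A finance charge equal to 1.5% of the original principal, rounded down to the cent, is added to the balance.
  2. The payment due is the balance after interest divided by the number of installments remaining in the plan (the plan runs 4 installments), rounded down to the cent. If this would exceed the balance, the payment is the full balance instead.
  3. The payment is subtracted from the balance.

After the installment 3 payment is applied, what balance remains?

$1,127.14

Installment 1: $4,233.37 +$63.50 interest = $4,296.87; pay $1,074.21 → $3,222.66
Installment 2: $3,222.66 +$63.50 interest = $3,286.16; pay $1,095.38 → $2,190.78
Installment 3: $2,190.78 +$63.50 interest = $2,254.28; pay $1,127.14 → $1,127.14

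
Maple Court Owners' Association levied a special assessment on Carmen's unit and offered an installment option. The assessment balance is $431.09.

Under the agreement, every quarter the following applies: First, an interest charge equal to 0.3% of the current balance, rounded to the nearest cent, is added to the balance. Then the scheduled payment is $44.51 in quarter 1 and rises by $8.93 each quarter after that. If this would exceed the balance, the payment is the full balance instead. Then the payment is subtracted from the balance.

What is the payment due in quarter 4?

$71.30

Quarter 1: $431.09 +$1.29 interest = $432.38; pay $44.51 → $387.87
Quarter 2: $387.87 +$1.16 interest = $389.03; pay $53.44 → $335.59
Quarter 3: $335.59 +$1.01 interest = $336.60; pay $62.37 → $274.23
Quarter 4: $274.23 +$0.82 interest = $275.05; pay $71.30 → $203.75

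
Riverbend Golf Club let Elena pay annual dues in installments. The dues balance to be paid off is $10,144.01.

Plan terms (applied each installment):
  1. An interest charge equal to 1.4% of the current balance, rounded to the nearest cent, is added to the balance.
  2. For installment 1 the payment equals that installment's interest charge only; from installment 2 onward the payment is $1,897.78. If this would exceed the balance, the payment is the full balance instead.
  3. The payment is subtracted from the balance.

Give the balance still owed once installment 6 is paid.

$1,115.93

Installment 1: opening $10,144.01; interest $142.02 → $10,286.03; payment $142.02; balance $10,144.01
Installment 2: opening $10,144.01; interest $142.02 → $10,286.03; payment $1,897.78; balance $8,388.25
Installment 3: opening $8,388.25; interest $117.44 → $8,505.69; payment $1,897.78; balance $6,607.91
Installment 4: opening $6,607.91; interest $92.51 → $6,700.42; payment $1,897.78; balance $4,802.64
Installment 5: opening $4,802.64; interest $67.24 → $4,869.88; payment $1,897.78; balance $2,972.10
Installment 6: opening $2,972.10; interest $41.61 → $3,013.71; payment $1,897.78; balance $1,115.93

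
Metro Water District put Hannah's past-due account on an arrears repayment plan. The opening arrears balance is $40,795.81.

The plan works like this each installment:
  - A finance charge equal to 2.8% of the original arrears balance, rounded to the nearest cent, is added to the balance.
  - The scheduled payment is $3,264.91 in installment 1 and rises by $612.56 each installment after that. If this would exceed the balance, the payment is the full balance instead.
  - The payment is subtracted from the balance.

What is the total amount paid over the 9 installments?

Installment 1: opening $40,795.81; interest $1,142.28 → $41,938.09; payment $3,264.91; balance $38,673.18
Installment 2: opening $38,673.18; interest $1,142.28 → $39,815.46; payment $3,877.47; balance $35,937.99
Installment 3: opening $35,937.99; interest $1,142.28 → $37,080.27; payment $4,490.03; balance $32,590.24
Installment 4: opening $32,590.24; interest $1,142.28 → $33,732.52; payment $5,102.59; balance $28,629.93
Installment 5: opening $28,629.93; interest $1,142.28 → $29,772.21; payment $5,715.15; balance $24,057.06
Installment 6: opening $24,057.06; interest $1,142.28 → $25,199.34; payment $6,327.71; balance $18,871.63
Installment 7: opening $18,871.63; interest $1,142.28 → $20,013.91; payment $6,940.27; balance $13,073.64
Installment 8: opening $13,073.64; interest $1,142.28 → $14,215.92; payment $7,552.83; balance $6,663.09
Installment 9: opening $6,663.09; interest $1,142.28 → $7,805.37; payment $7,805.37; balance $0.00
Total paid: $51,076.33

$51,076.33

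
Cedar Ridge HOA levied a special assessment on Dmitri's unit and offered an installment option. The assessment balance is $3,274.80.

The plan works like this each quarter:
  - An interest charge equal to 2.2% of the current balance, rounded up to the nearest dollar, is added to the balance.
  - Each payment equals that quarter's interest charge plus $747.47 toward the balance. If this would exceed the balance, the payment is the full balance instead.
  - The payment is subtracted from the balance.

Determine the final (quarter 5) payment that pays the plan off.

$291.92

Quarter 1: $3,274.80 +$73.00 interest = $3,347.80; pay $820.47 → $2,527.33
Quarter 2: $2,527.33 +$56.00 interest = $2,583.33; pay $803.47 → $1,779.86
Quarter 3: $1,779.86 +$40.00 interest = $1,819.86; pay $787.47 → $1,032.39
Quarter 4: $1,032.39 +$23.00 interest = $1,055.39; pay $770.47 → $284.92
Quarter 5: $284.92 +$7.00 interest = $291.92; pay $291.92 → $0.00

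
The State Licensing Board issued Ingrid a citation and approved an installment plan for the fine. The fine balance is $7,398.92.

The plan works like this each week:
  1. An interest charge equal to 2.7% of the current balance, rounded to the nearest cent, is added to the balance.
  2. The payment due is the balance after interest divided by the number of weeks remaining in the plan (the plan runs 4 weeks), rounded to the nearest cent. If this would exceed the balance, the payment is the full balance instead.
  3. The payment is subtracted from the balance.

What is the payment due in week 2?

$1,950.96

Week 1: $7,398.92 +$199.77 interest = $7,598.69; pay $1,899.67 → $5,699.02
Week 2: $5,699.02 +$153.87 interest = $5,852.89; pay $1,950.96 → $3,901.93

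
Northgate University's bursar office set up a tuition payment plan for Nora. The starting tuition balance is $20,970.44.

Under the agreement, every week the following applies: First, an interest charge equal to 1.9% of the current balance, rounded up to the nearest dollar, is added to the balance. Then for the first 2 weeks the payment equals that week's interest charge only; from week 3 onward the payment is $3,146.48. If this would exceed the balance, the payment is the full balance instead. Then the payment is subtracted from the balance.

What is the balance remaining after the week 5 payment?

Week 1: $20,970.44 +$399.00 interest = $21,369.44; pay $399.00 → $20,970.44
Week 2: $20,970.44 +$399.00 interest = $21,369.44; pay $399.00 → $20,970.44
Week 3: $20,970.44 +$399.00 interest = $21,369.44; pay $3,146.48 → $18,222.96
Week 4: $18,222.96 +$347.00 interest = $18,569.96; pay $3,146.48 → $15,423.48
Week 5: $15,423.48 +$294.00 interest = $15,717.48; pay $3,146.48 → $12,571.00

$12,571.00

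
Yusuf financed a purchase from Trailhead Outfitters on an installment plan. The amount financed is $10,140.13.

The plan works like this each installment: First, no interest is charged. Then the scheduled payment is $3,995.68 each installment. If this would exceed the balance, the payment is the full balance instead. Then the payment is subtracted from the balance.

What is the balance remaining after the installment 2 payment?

Installment 1: $10,140.13 − $3,995.68 → $6,144.45
Installment 2: $6,144.45 − $3,995.68 → $2,148.77

$2,148.77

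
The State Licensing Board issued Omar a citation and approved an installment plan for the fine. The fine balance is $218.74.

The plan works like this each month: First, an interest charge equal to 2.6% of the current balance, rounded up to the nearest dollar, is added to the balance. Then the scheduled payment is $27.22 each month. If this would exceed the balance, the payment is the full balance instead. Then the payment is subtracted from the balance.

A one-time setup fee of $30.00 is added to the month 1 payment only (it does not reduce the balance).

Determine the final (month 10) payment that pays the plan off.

Month 1: opening $218.74; interest $6.00 → $224.74; payment $27.22 (+ $30.00 fee); balance $197.52
Month 2: opening $197.52; interest $6.00 → $203.52; payment $27.22; balance $176.30
Month 3: opening $176.30; interest $5.00 → $181.30; payment $27.22; balance $154.08
Month 4: opening $154.08; interest $5.00 → $159.08; payment $27.22; balance $131.86
Month 5: opening $131.86; interest $4.00 → $135.86; payment $27.22; balance $108.64
Month 6: opening $108.64; interest $3.00 → $111.64; payment $27.22; balance $84.42
Month 7: opening $84.42; interest $3.00 → $87.42; payment $27.22; balance $60.20
Month 8: opening $60.20; interest $2.00 → $62.20; payment $27.22; balance $34.98
Month 9: opening $34.98; interest $1.00 → $35.98; payment $27.22; balance $8.76
Month 10: opening $8.76; interest $1.00 → $9.76; payment $9.76; balance $0.00

$9.76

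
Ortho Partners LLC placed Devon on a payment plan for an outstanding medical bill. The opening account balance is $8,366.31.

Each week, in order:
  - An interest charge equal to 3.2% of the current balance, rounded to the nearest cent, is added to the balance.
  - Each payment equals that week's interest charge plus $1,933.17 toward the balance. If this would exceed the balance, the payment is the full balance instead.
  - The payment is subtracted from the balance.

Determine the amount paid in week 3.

$2,077.17

# | Opening | Interest | Payment | End bal
1 | $8,366.31 | $267.72 | $2,200.89 | $6,433.14
2 | $6,433.14 | $205.86 | $2,139.03 | $4,499.97
3 | $4,499.97 | $144.00 | $2,077.17 | $2,566.80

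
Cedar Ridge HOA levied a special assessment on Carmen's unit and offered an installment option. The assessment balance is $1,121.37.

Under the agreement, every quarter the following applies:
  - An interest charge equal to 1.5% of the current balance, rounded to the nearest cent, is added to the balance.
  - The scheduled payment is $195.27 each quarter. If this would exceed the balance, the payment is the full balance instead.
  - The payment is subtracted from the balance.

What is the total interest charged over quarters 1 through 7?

$60.11

Quarter 1: $1,121.37 +$16.82 interest = $1,138.19; pay $195.27 → $942.92
Quarter 2: $942.92 +$14.14 interest = $957.06; pay $195.27 → $761.79
Quarter 3: $761.79 +$11.43 interest = $773.22; pay $195.27 → $577.95
Quarter 4: $577.95 +$8.67 interest = $586.62; pay $195.27 → $391.35
Quarter 5: $391.35 +$5.87 interest = $397.22; pay $195.27 → $201.95
Quarter 6: $201.95 +$3.03 interest = $204.98; pay $195.27 → $9.71
Quarter 7: $9.71 +$0.15 interest = $9.86; pay $9.86 → $0.00
Total interest: $16.82 + $14.14 + $11.43 + $8.67 + $5.87 + $3.03 + $0.15 = $60.11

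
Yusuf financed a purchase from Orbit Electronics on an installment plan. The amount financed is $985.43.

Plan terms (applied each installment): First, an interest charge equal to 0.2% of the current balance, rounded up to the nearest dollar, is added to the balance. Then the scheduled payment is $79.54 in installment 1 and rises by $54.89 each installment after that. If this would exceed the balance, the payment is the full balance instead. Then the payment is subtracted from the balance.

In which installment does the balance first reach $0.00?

Installment 1: $985.43 +$2.00 interest = $987.43; pay $79.54 → $907.89
Installment 2: $907.89 +$2.00 interest = $909.89; pay $134.43 → $775.46
Installment 3: $775.46 +$2.00 interest = $777.46; pay $189.32 → $588.14
Installment 4: $588.14 +$2.00 interest = $590.14; pay $244.21 → $345.93
Installment 5: $345.93 +$1.00 interest = $346.93; pay $299.10 → $47.83
Installment 6: $47.83 +$1.00 interest = $48.83; pay $48.83 → $0.00
Balance reaches $0.00 in installment 6.

6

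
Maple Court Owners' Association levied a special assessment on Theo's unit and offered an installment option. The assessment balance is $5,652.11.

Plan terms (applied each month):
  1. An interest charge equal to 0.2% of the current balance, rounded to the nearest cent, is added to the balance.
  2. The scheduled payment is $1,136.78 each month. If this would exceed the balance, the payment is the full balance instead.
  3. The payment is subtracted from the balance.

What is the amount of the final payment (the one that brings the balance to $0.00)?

$2.17

# | Opening | Interest | Payment | End bal
1 | $5,652.11 | $11.30 | $1,136.78 | $4,526.63
2 | $4,526.63 | $9.05 | $1,136.78 | $3,398.90
3 | $3,398.90 | $6.80 | $1,136.78 | $2,268.92
4 | $2,268.92 | $4.54 | $1,136.78 | $1,136.68
5 | $1,136.68 | $2.27 | $1,136.78 | $2.17
6 | $2.17 | $0.00 | $2.17 | $0.00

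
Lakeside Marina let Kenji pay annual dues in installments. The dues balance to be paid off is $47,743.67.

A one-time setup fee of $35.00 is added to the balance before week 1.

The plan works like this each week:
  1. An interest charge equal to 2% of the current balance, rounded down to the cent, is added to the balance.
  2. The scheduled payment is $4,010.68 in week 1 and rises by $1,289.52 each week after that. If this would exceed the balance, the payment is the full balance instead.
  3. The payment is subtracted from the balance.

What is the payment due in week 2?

$5,300.20

# | Opening | Interest | Payment | End bal
1 | $47,778.67 | $955.57 | $4,010.68 | $44,723.56
2 | $44,723.56 | $894.47 | $5,300.20 | $40,317.83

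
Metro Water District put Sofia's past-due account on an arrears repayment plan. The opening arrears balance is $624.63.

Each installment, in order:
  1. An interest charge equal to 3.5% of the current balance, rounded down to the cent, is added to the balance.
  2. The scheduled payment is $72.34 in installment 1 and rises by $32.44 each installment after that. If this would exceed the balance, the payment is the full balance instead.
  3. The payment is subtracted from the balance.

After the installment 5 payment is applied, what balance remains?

$17.97

Installment 1: $624.63 +$21.86 interest = $646.49; pay $72.34 → $574.15
Installment 2: $574.15 +$20.09 interest = $594.24; pay $104.78 → $489.46
Installment 3: $489.46 +$17.13 interest = $506.59; pay $137.22 → $369.37
Installment 4: $369.37 +$12.92 interest = $382.29; pay $169.66 → $212.63
Installment 5: $212.63 +$7.44 interest = $220.07; pay $202.10 → $17.97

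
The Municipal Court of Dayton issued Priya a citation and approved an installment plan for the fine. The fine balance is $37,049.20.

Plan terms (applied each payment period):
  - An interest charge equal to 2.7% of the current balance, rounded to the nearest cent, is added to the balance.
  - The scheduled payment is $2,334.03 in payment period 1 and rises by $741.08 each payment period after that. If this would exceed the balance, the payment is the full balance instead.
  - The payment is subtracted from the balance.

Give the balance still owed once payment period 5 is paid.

# | Opening | Interest | Payment | End bal
1 | $37,049.20 | $1,000.33 | $2,334.03 | $35,715.50
2 | $35,715.50 | $964.32 | $3,075.11 | $33,604.71
3 | $33,604.71 | $907.33 | $3,816.19 | $30,695.85
4 | $30,695.85 | $828.79 | $4,557.27 | $26,967.37
5 | $26,967.37 | $728.12 | $5,298.35 | $22,397.14

$22,397.14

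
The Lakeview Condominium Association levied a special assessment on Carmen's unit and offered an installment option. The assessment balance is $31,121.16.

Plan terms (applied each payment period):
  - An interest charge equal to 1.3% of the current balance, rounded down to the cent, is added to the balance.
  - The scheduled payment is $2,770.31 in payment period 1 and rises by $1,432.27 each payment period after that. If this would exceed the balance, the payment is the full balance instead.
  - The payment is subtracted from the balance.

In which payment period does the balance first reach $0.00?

6

Payment period 1: $31,121.16 +$404.57 interest = $31,525.73; pay $2,770.31 → $28,755.42
Payment period 2: $28,755.42 +$373.82 interest = $29,129.24; pay $4,202.58 → $24,926.66
Payment period 3: $24,926.66 +$324.04 interest = $25,250.70; pay $5,634.85 → $19,615.85
Payment period 4: $19,615.85 +$255.00 interest = $19,870.85; pay $7,067.12 → $12,803.73
Payment period 5: $12,803.73 +$166.44 interest = $12,970.17; pay $8,499.39 → $4,470.78
Payment period 6: $4,470.78 +$58.12 interest = $4,528.90; pay $4,528.90 → $0.00
Balance reaches $0.00 in payment period 6.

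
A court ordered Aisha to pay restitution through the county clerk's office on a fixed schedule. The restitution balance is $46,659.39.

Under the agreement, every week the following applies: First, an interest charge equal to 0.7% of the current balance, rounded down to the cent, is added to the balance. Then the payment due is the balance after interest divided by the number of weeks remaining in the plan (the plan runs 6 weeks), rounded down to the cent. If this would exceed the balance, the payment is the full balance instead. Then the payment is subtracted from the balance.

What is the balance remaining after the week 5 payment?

$8,052.59

Week 1: opening $46,659.39; interest $326.61 → $46,986.00; payment $7,831.00; balance $39,155.00
Week 2: opening $39,155.00; interest $274.08 → $39,429.08; payment $7,885.81; balance $31,543.27
Week 3: opening $31,543.27; interest $220.80 → $31,764.07; payment $7,941.01; balance $23,823.06
Week 4: opening $23,823.06; interest $166.76 → $23,989.82; payment $7,996.60; balance $15,993.22
Week 5: opening $15,993.22; interest $111.95 → $16,105.17; payment $8,052.58; balance $8,052.59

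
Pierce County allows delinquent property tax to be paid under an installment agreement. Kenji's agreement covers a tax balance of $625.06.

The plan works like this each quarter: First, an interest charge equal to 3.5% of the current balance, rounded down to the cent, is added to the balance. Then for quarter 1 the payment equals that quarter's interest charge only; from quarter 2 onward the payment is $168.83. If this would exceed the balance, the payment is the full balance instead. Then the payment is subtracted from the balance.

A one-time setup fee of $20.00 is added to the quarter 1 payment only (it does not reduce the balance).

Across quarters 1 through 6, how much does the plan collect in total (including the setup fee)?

$723.03

Quarter 1: opening $625.06; interest $21.87 → $646.93; payment $21.87 (+ $20.00 fee); balance $625.06
Quarter 2: opening $625.06; interest $21.87 → $646.93; payment $168.83; balance $478.10
Quarter 3: opening $478.10; interest $16.73 → $494.83; payment $168.83; balance $326.00
Quarter 4: opening $326.00; interest $11.41 → $337.41; payment $168.83; balance $168.58
Quarter 5: opening $168.58; interest $5.90 → $174.48; payment $168.83; balance $5.65
Quarter 6: opening $5.65; interest $0.19 → $5.84; payment $5.84; balance $0.00
Total paid: $723.03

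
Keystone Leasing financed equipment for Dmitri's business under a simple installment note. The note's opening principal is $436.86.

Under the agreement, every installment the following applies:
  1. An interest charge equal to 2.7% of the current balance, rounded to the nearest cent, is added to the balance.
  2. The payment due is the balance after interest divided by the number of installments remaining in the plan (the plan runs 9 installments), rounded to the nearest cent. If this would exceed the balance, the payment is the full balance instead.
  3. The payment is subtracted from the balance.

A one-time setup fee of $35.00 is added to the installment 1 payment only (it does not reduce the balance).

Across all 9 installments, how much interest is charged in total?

Installment 1: opening $436.86; interest $11.80 → $448.66; payment $49.85 (+ $35.00 fee); balance $398.81
Installment 2: opening $398.81; interest $10.77 → $409.58; payment $51.20; balance $358.38
Installment 3: opening $358.38; interest $9.68 → $368.06; payment $52.58; balance $315.48
Installment 4: opening $315.48; interest $8.52 → $324.00; payment $54.00; balance $270.00
Installment 5: opening $270.00; interest $7.29 → $277.29; payment $55.46; balance $221.83
Installment 6: opening $221.83; interest $5.99 → $227.82; payment $56.96; balance $170.86
Installment 7: opening $170.86; interest $4.61 → $175.47; payment $58.49; balance $116.98
Installment 8: opening $116.98; interest $3.16 → $120.14; payment $60.07; balance $60.07
Installment 9: opening $60.07; interest $1.62 → $61.69; payment $61.69; balance $0.00
Total interest: $11.80 + $10.77 + $9.68 + $8.52 + $7.29 + $5.99 + $4.61 + $3.16 + $1.62 = $63.44

$63.44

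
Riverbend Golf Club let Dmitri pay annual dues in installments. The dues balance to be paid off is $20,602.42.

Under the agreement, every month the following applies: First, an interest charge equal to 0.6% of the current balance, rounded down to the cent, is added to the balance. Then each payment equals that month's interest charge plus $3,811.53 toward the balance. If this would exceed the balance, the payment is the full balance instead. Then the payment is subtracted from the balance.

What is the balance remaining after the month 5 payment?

$1,544.77

# | Opening | Interest | Payment | End bal
1 | $20,602.42 | $123.61 | $3,935.14 | $16,790.89
2 | $16,790.89 | $100.74 | $3,912.27 | $12,979.36
3 | $12,979.36 | $77.87 | $3,889.40 | $9,167.83
4 | $9,167.83 | $55.00 | $3,866.53 | $5,356.30
5 | $5,356.30 | $32.13 | $3,843.66 | $1,544.77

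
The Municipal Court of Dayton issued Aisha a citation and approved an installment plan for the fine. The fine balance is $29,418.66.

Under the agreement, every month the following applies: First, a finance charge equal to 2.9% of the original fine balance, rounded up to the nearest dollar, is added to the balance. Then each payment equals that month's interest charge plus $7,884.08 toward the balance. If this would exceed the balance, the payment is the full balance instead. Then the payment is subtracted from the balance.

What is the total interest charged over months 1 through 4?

Month 1: opening $29,418.66; interest $854.00 → $30,272.66; payment $8,738.08; balance $21,534.58
Month 2: opening $21,534.58; interest $854.00 → $22,388.58; payment $8,738.08; balance $13,650.50
Month 3: opening $13,650.50; interest $854.00 → $14,504.50; payment $8,738.08; balance $5,766.42
Month 4: opening $5,766.42; interest $854.00 → $6,620.42; payment $6,620.42; balance $0.00
Total interest: $854.00 + $854.00 + $854.00 + $854.00 = $3,416.00

$3,416.00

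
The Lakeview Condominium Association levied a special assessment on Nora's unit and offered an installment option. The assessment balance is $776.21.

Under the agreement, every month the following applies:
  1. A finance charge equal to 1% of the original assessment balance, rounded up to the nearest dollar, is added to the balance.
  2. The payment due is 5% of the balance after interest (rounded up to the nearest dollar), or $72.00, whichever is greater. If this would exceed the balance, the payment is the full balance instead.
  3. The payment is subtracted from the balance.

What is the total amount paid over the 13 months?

# | Opening | Interest | Payment | End bal
1 | $776.21 | $8.00 | $72.00 | $712.21
2 | $712.21 | $8.00 | $72.00 | $648.21
3 | $648.21 | $8.00 | $72.00 | $584.21
4 | $584.21 | $8.00 | $72.00 | $520.21
5 | $520.21 | $8.00 | $72.00 | $456.21
6 | $456.21 | $8.00 | $72.00 | $392.21
7 | $392.21 | $8.00 | $72.00 | $328.21
8 | $328.21 | $8.00 | $72.00 | $264.21
9 | $264.21 | $8.00 | $72.00 | $200.21
10 | $200.21 | $8.00 | $72.00 | $136.21
11 | $136.21 | $8.00 | $72.00 | $72.21
12 | $72.21 | $8.00 | $72.00 | $8.21
13 | $8.21 | $8.00 | $16.21 | $0.00
Total paid: $880.21

$880.21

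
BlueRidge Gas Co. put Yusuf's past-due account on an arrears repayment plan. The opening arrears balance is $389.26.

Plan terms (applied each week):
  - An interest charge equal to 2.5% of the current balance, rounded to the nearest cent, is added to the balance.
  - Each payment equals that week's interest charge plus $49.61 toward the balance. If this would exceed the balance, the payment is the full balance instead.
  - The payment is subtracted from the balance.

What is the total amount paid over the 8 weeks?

$432.38

Week 1: opening $389.26; interest $9.73 → $398.99; payment $59.34; balance $339.65
Week 2: opening $339.65; interest $8.49 → $348.14; payment $58.10; balance $290.04
Week 3: opening $290.04; interest $7.25 → $297.29; payment $56.86; balance $240.43
Week 4: opening $240.43; interest $6.01 → $246.44; payment $55.62; balance $190.82
Week 5: opening $190.82; interest $4.77 → $195.59; payment $54.38; balance $141.21
Week 6: opening $141.21; interest $3.53 → $144.74; payment $53.14; balance $91.60
Week 7: opening $91.60; interest $2.29 → $93.89; payment $51.90; balance $41.99
Week 8: opening $41.99; interest $1.05 → $43.04; payment $43.04; balance $0.00
Total paid: $432.38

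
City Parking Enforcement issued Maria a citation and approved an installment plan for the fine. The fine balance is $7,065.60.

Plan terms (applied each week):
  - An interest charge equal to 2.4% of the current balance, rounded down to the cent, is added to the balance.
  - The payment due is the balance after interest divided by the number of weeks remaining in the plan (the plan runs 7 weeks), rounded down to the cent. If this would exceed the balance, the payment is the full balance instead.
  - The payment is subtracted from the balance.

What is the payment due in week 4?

Week 1: $7,065.60 +$169.57 interest = $7,235.17; pay $1,033.59 → $6,201.58
Week 2: $6,201.58 +$148.83 interest = $6,350.41; pay $1,058.40 → $5,292.01
Week 3: $5,292.01 +$127.00 interest = $5,419.01; pay $1,083.80 → $4,335.21
Week 4: $4,335.21 +$104.04 interest = $4,439.25; pay $1,109.81 → $3,329.44

$1,109.81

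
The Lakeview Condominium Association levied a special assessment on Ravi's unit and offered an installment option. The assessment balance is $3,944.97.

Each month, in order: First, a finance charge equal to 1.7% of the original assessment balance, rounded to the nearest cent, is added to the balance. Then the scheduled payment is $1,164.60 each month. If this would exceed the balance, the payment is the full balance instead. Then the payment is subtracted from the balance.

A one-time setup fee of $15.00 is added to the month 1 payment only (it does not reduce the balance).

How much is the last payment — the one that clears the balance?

$719.41

Month 1: $3,944.97 +$67.06 interest = $4,012.03; pay $1,164.60 (+ $15.00 fee) → $2,847.43
Month 2: $2,847.43 +$67.06 interest = $2,914.49; pay $1,164.60 → $1,749.89
Month 3: $1,749.89 +$67.06 interest = $1,816.95; pay $1,164.60 → $652.35
Month 4: $652.35 +$67.06 interest = $719.41; pay $719.41 → $0.00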